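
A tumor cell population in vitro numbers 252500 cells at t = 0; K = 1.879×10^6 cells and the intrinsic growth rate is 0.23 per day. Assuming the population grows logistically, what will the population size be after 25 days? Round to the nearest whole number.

1841250 cells

A = (K − N₀)/N₀ = (1.879×10^6 − 252500)/252500 = 6.4416.
N(t) = K/(1 + A·e^(−rt)) = 1.879×10^6/(1 + 6.4416×e^(−0.23×25)).
e^(−5.75) = 0.0031828; denominator = 1 + 6.4416×0.0031828 = 1.0205.
N = 1.879×10^6/1.0205 = 1.84125×10^6.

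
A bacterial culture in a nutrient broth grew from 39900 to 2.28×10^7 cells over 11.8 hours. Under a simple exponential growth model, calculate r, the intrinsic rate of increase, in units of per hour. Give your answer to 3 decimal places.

From N(t) = N₀·e^(rt): e^(r·11.8) = 2.28×10^7/39900 = 571.43.
r·11.8 = ln(571.43) = 6.3481, so r = 6.3481/11.8 = 0.53798.

0.538 per hour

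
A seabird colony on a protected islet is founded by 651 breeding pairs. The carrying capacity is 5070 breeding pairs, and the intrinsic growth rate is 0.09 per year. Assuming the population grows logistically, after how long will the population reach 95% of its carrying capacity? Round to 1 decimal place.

54.0 years

A = (K − N₀)/N₀ = (5070 − 651)/651 = 6.788.
Solve 5070/(1 + 6.788·e^(−0.09t)) = 4816.5: 1 + 6.788·e^(−0.09t) = 1.0526, so e^(−0.09t) = 0.0077536.
−0.09·t = ln(0.0077536) = -4.8596, so t = 4.8596/0.09 = 53.996.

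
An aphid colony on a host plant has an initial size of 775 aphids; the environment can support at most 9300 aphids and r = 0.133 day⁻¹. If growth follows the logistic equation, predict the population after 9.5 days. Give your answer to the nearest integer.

2263 aphids

A = (K − N₀)/N₀ = (9300 − 775)/775 = 11.
N(t) = K/(1 + A·e^(−rt)) = 9300/(1 + 11×e^(−0.133×9.5)).
e^(−1.264) = 0.28266; denominator = 1 + 11×0.28266 = 4.1093.
N = 9300/4.1093 = 2263.16.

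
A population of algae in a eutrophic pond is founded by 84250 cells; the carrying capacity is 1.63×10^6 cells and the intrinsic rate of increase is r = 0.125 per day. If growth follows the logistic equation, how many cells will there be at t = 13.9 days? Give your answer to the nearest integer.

A = (K − N₀)/N₀ = (1.63×10^6 − 84250)/84250 = 18.347.
N(t) = K/(1 + A·e^(−rt)) = 1.63×10^6/(1 + 18.347×e^(−0.125×13.9)).
e^(−1.738) = 0.17596; denominator = 1 + 18.347×0.17596 = 4.2284.
N = 1.63×10^6/4.2284 = 385492.

385492 cells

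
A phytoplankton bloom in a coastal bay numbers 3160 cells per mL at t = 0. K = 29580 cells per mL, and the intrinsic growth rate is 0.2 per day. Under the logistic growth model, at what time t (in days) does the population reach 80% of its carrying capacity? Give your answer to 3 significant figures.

17.5 days

A = (K − N₀)/N₀ = (29580 − 3160)/3160 = 8.3608.
Solve 29580/(1 + 8.3608·e^(−0.2t)) = 23664: 1 + 8.3608·e^(−0.2t) = 1.25, so e^(−0.2t) = 0.0299016.
−0.2·t = ln(0.0299016) = -3.5098, so t = 3.5098/0.2 = 17.549.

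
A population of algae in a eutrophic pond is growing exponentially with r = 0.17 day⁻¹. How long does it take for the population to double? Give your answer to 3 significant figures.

Doubling time t_d = ln(2)/r = 0.6931/0.17 = 4.0773.

4.08 days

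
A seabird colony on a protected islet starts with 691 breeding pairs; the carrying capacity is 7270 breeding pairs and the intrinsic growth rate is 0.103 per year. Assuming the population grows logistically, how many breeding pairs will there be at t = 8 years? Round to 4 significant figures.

A = (K − N₀)/N₀ = (7270 − 691)/691 = 9.521.
N(t) = K/(1 + A·e^(−rt)) = 7270/(1 + 9.521×e^(−0.103×8)).
e^(−0.824) = 0.43867; denominator = 1 + 9.521×0.43867 = 5.1766.
N = 7270/5.1766 = 1404.4.

1404 breeding pairs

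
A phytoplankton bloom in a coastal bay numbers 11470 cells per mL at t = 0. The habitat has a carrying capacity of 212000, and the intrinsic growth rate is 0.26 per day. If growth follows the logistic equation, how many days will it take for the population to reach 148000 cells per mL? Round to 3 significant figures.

A = (K − N₀)/N₀ = (212000 − 11470)/11470 = 17.483.
Solve 212000/(1 + 17.483·e^(−0.26t)) = 148000: 1 + 17.483·e^(−0.26t) = 1.4324, so e^(−0.26t) = 0.0247345.
−0.26·t = ln(0.0247345) = -3.6996, so t = 3.6996/0.26 = 14.229.

14.2 days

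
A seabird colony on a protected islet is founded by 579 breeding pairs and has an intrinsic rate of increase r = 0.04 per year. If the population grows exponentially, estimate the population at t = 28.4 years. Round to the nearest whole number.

1803 breeding pairs

N(t) = N₀·e^(rt) = 579 × e^(0.04×28.4) = 579 × e^1.136.
e^1.136 ≈ 3.1143, so N ≈ 579 × 3.1143 = 1803.17.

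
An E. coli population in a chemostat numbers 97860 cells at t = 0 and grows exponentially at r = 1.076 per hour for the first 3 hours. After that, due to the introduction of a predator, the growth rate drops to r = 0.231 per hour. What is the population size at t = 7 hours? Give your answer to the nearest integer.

Phase 1: N(3) = 97860·e^(1.076×3) = 97860·e^3.228 = 2.468924×10^6.
Phase 2 runs for 7 − 3 = 4 hours at r = 0.231.
N(7) = 2.468924×10^6·e^(0.231×4) = 2.468924×10^6·e^0.924 = 6.220079×10^6.

6220079 cells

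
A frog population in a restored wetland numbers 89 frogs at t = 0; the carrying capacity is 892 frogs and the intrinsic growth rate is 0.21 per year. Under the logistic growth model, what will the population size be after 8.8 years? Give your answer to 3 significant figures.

A = (K − N₀)/N₀ = (892 − 89)/89 = 9.0225.
N(t) = K/(1 + A·e^(−rt)) = 892/(1 + 9.0225×e^(−0.21×8.8)).
e^(−1.848) = 0.15755; denominator = 1 + 9.0225×0.15755 = 2.4215.
N = 892/2.4215 = 368.365.

368 frogs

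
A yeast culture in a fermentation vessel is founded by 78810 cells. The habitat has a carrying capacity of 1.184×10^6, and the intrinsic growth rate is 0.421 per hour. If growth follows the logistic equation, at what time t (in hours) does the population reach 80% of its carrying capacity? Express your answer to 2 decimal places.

A = (K − N₀)/N₀ = (1.184×10^6 − 78810)/78810 = 14.023.
Solve 1.184×10^6/(1 + 14.023·e^(−0.421t)) = 947200: 1 + 14.023·e^(−0.421t) = 1.25, so e^(−0.421t) = 0.0178273.
−0.421·t = ln(0.0178273) = -4.027, so t = 4.027/0.421 = 9.5654.

9.57 hours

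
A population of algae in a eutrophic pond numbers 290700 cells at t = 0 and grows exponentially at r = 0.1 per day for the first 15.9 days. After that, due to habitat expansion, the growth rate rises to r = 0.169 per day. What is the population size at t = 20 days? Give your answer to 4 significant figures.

Phase 1: N(15.9) = 290700·e^(0.1×15.9) = 290700·e^1.59 = 1.42552×10^6.
Phase 2 runs for 20 − 15.9 = 4.1 days at r = 0.169.
N(20) = 1.42552×10^6·e^(0.169×4.1) = 1.42552×10^6·e^0.6929 = 2.850335×10^6.

2850000 cells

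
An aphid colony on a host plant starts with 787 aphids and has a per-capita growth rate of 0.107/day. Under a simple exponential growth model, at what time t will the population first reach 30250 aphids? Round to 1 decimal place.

34.1 days

Set N₀·e^(rt) = 30250: e^(0.107·t) = 30250/787 = 38.437.
0.107·t = ln(38.437) = 3.649, so t = 3.649/0.107 = 34.103.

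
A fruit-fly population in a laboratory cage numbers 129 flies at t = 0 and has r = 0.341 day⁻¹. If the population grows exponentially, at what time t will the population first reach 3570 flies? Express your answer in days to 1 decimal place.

Set N₀·e^(rt) = 3570: e^(0.341·t) = 3570/129 = 27.674.
0.341·t = ln(27.674) = 3.3205, so t = 3.3205/0.341 = 9.7376.

9.7 days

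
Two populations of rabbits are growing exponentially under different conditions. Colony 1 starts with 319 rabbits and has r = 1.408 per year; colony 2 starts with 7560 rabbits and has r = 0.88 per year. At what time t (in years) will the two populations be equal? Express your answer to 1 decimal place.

Set 319·e^(1.408t) = 7560·e^(0.88t).
e^((1.408 − 0.88)t) = 7560/319 → e^(0.528·t) = 23.699.
0.528·t = ln(23.699) = 3.1654, so t = 3.1654/0.528 = 5.9951.

6.0 years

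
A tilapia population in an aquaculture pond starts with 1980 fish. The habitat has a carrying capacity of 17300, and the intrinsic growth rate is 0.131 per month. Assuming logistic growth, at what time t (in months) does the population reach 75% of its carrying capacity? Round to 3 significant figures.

24.0 months

A = (K − N₀)/N₀ = (17300 − 1980)/1980 = 7.7374.
Solve 17300/(1 + 7.7374·e^(−0.131t)) = 12975: 1 + 7.7374·e^(−0.131t) = 1.3333, so e^(−0.131t) = 0.0430809.
−0.131·t = ln(0.0430809) = -3.1447, so t = 3.1447/0.131 = 24.005.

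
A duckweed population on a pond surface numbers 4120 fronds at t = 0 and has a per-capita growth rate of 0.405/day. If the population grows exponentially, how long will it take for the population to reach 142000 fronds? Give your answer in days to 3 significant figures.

8.74 days

Set N₀·e^(rt) = 142000: e^(0.405·t) = 142000/4120 = 34.466.
0.405·t = ln(34.466) = 3.54, so t = 3.54/0.405 = 8.7407.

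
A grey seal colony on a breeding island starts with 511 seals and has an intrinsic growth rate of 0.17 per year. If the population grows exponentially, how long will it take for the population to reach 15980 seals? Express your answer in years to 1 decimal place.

Set N₀·e^(rt) = 15980: e^(0.17·t) = 15980/511 = 31.272.
0.17·t = ln(31.272) = 3.4427, so t = 3.4427/0.17 = 20.251.

20.3 years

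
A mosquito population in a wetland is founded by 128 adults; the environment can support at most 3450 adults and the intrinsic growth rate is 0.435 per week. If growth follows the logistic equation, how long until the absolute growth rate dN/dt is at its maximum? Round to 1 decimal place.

Logistic growth is fastest at N = K/2 = 1725.
A = (K − N₀)/N₀ = 25.953. Set K/(1 + A·e^(−rt)) = K/2 → A·e^(−rt) = 1.
e^(−0.435t) = 1/25.953 = 0.038531, so t = ln(25.953)/0.435 = 3.2563/0.435 = 7.4857.

7.5 weeks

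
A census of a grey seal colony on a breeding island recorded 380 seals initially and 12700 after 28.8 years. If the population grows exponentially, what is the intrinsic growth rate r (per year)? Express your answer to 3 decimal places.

From N(t) = N₀·e^(rt): e^(r·28.8) = 12700/380 = 33.421.
r·28.8 = ln(33.421) = 3.5092, so r = 3.5092/28.8 = 0.12185.

0.122 per year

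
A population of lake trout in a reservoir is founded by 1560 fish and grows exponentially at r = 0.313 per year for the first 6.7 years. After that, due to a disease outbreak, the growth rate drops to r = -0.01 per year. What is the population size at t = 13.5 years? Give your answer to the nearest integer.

Phase 1: N(6.7) = 1560·e^(0.313×6.7) = 1560·e^2.097 = 12702.3.
Phase 2 runs for 13.5 − 6.7 = 6.8 years at r = -0.01.
N(13.5) = 12702.3·e^(-0.01×6.8) = 12702.3·e^-0.068 = 11867.3.

11867 fish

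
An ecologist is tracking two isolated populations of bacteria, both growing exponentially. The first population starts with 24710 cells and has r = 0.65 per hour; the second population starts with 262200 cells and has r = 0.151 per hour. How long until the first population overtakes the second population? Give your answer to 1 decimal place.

Set 24710·e^(0.65t) = 262200·e^(0.151t).
e^((0.65 − 0.151)t) = 262200/24710 → e^(0.499·t) = 10.611.
0.499·t = ln(10.611) = 2.3619, so t = 2.3619/0.499 = 4.7333.

4.7 hours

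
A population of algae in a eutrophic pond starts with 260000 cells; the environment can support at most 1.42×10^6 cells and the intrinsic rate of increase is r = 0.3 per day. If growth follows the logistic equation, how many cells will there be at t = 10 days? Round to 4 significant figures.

A = (K − N₀)/N₀ = (1.42×10^6 − 260000)/260000 = 4.4615.
N(t) = K/(1 + A·e^(−rt)) = 1.42×10^6/(1 + 4.4615×e^(−0.3×10)).
e^(−3) = 0.049787; denominator = 1 + 4.4615×0.049787 = 1.2221.
N = 1.42×10^6/1.2221 = 1.161909×10^6.

1162000 cells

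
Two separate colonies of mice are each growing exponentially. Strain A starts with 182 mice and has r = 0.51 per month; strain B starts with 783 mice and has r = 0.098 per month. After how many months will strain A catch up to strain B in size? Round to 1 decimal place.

Set 182·e^(0.51t) = 783·e^(0.098t).
e^((0.51 − 0.098)t) = 783/182 → e^(0.412·t) = 4.3022.
0.412·t = ln(4.3022) = 1.4591, so t = 1.4591/0.412 = 3.5416.

3.5 months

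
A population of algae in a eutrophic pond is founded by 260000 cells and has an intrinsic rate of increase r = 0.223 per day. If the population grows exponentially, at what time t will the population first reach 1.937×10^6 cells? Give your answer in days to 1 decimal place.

Set N₀·e^(rt) = 1.937×10^6: e^(0.223·t) = 1.937×10^6/260000 = 7.45.
0.223·t = ln(7.45) = 2.0082, so t = 2.0082/0.223 = 9.0054.

9.0 days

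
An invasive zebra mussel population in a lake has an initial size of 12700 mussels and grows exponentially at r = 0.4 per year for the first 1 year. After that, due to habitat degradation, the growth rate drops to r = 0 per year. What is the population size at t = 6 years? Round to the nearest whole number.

18946 mussels

Phase 1: N(1) = 12700·e^(0.4×1) = 12700·e^0.4 = 18946.2.
Phase 2 runs for 6 − 1 = 5 years at r = 0.
N(6) = 18946.2·e^(0×5) = 18946.2·e^0 = 18946.2.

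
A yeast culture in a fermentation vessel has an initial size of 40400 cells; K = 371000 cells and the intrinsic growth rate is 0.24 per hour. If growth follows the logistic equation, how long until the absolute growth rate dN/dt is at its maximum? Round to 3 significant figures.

Logistic growth is fastest at N = K/2 = 185500.
A = (K − N₀)/N₀ = 8.1832. Set K/(1 + A·e^(−rt)) = K/2 → A·e^(−rt) = 1.
e^(−0.24t) = 1/8.1832 = 0.122202, so t = ln(8.1832)/0.24 = 2.1021/0.24 = 8.7587.

8.76 hours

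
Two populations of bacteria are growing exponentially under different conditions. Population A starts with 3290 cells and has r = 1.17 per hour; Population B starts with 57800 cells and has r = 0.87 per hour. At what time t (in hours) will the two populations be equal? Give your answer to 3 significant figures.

Set 3290·e^(1.17t) = 57800·e^(0.87t).
e^((1.17 − 0.87)t) = 57800/3290 → e^(0.3·t) = 17.568.
0.3·t = ln(17.568) = 2.8661, so t = 2.8661/0.3 = 9.5537.

9.55 hours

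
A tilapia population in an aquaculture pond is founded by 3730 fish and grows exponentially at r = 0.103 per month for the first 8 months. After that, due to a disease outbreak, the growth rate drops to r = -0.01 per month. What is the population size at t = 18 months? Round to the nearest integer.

Phase 1: N(8) = 3730·e^(0.103×8) = 3730·e^0.824 = 8502.91.
Phase 2 runs for 18 − 8 = 10 months at r = -0.01.
N(18) = 8502.91·e^(-0.01×10) = 8502.91·e^-0.1 = 7693.75.

7694 fish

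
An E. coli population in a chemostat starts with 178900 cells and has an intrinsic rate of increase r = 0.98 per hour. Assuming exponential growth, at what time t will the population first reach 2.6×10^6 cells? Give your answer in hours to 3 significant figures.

Set N₀·e^(rt) = 2.6×10^6: e^(0.98·t) = 2.6×10^6/178900 = 14.533.
0.98·t = ln(14.533) = 2.6764, so t = 2.6764/0.98 = 2.7311.

2.73 hours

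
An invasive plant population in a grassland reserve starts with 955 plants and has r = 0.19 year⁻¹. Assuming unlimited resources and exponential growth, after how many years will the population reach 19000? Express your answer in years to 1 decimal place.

Set N₀·e^(rt) = 19000: e^(0.19·t) = 19000/955 = 19.895.
0.19·t = ln(19.895) = 2.9905, so t = 2.9905/0.19 = 15.739.

15.7 years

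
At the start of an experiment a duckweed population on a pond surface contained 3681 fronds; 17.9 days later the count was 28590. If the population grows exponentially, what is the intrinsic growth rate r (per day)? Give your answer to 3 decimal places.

From N(t) = N₀·e^(rt): e^(r·17.9) = 28590/3681 = 7.7669.
r·17.9 = ln(7.7669) = 2.0499, so r = 2.0499/17.9 = 0.11452.

0.115 per day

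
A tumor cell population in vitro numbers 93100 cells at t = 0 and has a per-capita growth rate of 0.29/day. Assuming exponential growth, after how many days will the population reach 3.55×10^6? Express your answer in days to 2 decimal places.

Set N₀·e^(rt) = 3.55×10^6: e^(0.29·t) = 3.55×10^6/93100 = 38.131.
0.29·t = ln(38.131) = 3.641, so t = 3.641/0.29 = 12.555.

12.56 days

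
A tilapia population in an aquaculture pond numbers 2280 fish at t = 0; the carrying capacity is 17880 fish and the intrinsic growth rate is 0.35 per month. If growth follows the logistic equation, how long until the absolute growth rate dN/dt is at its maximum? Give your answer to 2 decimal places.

Logistic growth is fastest at N = K/2 = 8940.
A = (K − N₀)/N₀ = 6.8421. Set K/(1 + A·e^(−rt)) = K/2 → A·e^(−rt) = 1.
e^(−0.35t) = 1/6.8421 = 0.146154, so t = ln(6.8421)/0.35 = 1.9231/0.35 = 5.4946.

5.49 months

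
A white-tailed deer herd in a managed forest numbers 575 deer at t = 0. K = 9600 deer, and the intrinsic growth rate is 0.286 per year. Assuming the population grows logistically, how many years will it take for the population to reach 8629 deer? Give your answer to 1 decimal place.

A = (K − N₀)/N₀ = (9600 − 575)/575 = 15.696.
Solve 9600/(1 + 15.696·e^(−0.286t)) = 8629: 1 + 15.696·e^(−0.286t) = 1.1125, so e^(−0.286t) = 0.00716934.
−0.286·t = ln(0.00716934) = -4.9379, so t = 4.9379/0.286 = 17.266.

17.3 years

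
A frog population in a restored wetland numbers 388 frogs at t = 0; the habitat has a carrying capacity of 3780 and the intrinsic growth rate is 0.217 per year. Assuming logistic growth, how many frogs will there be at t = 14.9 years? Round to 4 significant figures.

A = (K − N₀)/N₀ = (3780 − 388)/388 = 8.7423.
N(t) = K/(1 + A·e^(−rt)) = 3780/(1 + 8.7423×e^(−0.217×14.9)).
e^(−3.233) = 0.039427; denominator = 1 + 8.7423×0.039427 = 1.3447.
N = 3780/1.3447 = 2811.07.

2811 frogs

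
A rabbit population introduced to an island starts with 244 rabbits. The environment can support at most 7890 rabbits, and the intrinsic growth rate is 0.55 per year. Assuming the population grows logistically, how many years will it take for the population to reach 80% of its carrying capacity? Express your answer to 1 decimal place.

A = (K − N₀)/N₀ = (7890 − 244)/244 = 31.336.
Solve 7890/(1 + 31.336·e^(−0.55t)) = 6312: 1 + 31.336·e^(−0.55t) = 1.25, so e^(−0.55t) = 0.00797803.
−0.55·t = ln(0.00797803) = -4.8311, so t = 4.8311/0.55 = 8.7838.

8.8 years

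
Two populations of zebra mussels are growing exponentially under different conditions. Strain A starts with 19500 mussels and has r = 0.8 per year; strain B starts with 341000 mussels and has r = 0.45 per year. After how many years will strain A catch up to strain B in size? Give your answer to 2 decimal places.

Set 19500·e^(0.8t) = 341000·e^(0.45t).
e^((0.8 − 0.45)t) = 341000/19500 → e^(0.35·t) = 17.487.
0.35·t = ln(17.487) = 2.8615, so t = 2.8615/0.35 = 8.1756.

8.18 years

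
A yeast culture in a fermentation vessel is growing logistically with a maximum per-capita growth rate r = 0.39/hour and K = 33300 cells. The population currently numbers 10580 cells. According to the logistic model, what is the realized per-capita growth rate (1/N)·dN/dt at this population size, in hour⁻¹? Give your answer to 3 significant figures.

0.266 per hour

(1/N)·dN/dt = r(1 − N/K) = 0.39 × (1 − 10580/33300).
= 0.39 × 0.68228 = 0.26609.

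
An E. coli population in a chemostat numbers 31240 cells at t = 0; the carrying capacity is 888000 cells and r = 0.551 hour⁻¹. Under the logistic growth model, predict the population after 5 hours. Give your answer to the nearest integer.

A = (K − N₀)/N₀ = (888000 − 31240)/31240 = 27.425.
N(t) = K/(1 + A·e^(−rt)) = 888000/(1 + 27.425×e^(−0.551×5)).
e^(−2.755) = 0.063609; denominator = 1 + 27.425×0.063609 = 2.7445.
N = 888000/2.7445 = 323558.

323558 cells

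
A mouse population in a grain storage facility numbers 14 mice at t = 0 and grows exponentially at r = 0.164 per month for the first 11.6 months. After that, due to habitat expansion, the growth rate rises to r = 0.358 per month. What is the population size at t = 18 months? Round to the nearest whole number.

928 mice

Phase 1: N(11.6) = 14·e^(0.164×11.6) = 14·e^1.902 = 93.8274.
Phase 2 runs for 18 − 11.6 = 6.4 months at r = 0.358.
N(18) = 93.8274·e^(0.358×6.4) = 93.8274·e^2.291 = 927.653.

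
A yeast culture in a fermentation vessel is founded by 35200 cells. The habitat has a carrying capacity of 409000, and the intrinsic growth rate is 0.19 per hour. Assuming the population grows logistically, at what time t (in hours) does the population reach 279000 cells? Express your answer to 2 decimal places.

16.45 hours

A = (K − N₀)/N₀ = (409000 − 35200)/35200 = 10.619.
Solve 409000/(1 + 10.619·e^(−0.19t)) = 279000: 1 + 10.619·e^(−0.19t) = 1.4659, so e^(−0.19t) = 0.0438776.
−0.19·t = ln(0.0438776) = -3.1264, so t = 3.1264/0.19 = 16.454.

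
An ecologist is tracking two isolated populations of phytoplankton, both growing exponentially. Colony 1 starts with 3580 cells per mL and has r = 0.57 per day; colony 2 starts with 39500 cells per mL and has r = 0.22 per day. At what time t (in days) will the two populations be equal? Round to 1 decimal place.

6.9 days

Set 3580·e^(0.57t) = 39500·e^(0.22t).
e^((0.57 − 0.22)t) = 39500/3580 → e^(0.35·t) = 11.034.
0.35·t = ln(11.034) = 2.4009, so t = 2.4009/0.35 = 6.8598.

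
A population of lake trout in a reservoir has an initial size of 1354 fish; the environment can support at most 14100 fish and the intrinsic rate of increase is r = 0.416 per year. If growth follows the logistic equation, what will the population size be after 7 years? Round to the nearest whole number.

9327 fish

A = (K − N₀)/N₀ = (14100 − 1354)/1354 = 9.4136.
N(t) = K/(1 + A·e^(−rt)) = 14100/(1 + 9.4136×e^(−0.416×7)).
e^(−2.912) = 0.054367; denominator = 1 + 9.4136×0.054367 = 1.5118.
N = 14100/1.5118 = 9326.71.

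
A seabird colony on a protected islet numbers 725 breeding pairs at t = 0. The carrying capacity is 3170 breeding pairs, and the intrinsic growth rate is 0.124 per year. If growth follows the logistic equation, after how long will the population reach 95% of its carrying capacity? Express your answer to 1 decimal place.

33.5 years

A = (K − N₀)/N₀ = (3170 − 725)/725 = 3.3724.
Solve 3170/(1 + 3.3724·e^(−0.124t)) = 3011.5: 1 + 3.3724·e^(−0.124t) = 1.0526, so e^(−0.124t) = 0.0156065.
−0.124·t = ln(0.0156065) = -4.1601, so t = 4.1601/0.124 = 33.549.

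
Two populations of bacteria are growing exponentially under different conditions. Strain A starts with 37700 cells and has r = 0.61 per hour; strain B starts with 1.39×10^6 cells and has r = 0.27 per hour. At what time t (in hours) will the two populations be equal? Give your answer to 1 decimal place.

Set 37700·e^(0.61t) = 1.39×10^6·e^(0.27t).
e^((0.61 − 0.27)t) = 1.39×10^6/37700 → e^(0.34·t) = 36.87.
0.34·t = ln(36.87) = 3.6074, so t = 3.6074/0.34 = 10.61.

10.6 hours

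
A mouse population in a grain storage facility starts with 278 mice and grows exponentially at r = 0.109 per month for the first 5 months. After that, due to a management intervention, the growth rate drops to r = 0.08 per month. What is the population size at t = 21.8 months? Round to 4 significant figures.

1838 mice

Phase 1: N(5) = 278·e^(0.109×5) = 278·e^0.545 = 479.441.
Phase 2 runs for 21.8 − 5 = 16.8 months at r = 0.08.
N(21.8) = 479.441·e^(0.08×16.8) = 479.441·e^1.344 = 1838.35.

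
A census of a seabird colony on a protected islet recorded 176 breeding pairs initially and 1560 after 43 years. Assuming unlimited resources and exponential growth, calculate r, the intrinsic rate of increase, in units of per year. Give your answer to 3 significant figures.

From N(t) = N₀·e^(rt): e^(r·43) = 1560/176 = 8.8636.
r·43 = ln(8.8636) = 2.182, so r = 2.182/43 = 0.050743.

0.0507 per year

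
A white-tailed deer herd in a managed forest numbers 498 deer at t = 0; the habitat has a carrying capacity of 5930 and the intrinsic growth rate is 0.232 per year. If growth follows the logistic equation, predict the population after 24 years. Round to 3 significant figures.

5690 deer

A = (K − N₀)/N₀ = (5930 − 498)/498 = 10.908.
N(t) = K/(1 + A·e^(−rt)) = 5930/(1 + 10.908×e^(−0.232×24)).
e^(−5.568) = 0.0038181; denominator = 1 + 10.908×0.0038181 = 1.0416.
N = 5930/1.0416 = 5692.91.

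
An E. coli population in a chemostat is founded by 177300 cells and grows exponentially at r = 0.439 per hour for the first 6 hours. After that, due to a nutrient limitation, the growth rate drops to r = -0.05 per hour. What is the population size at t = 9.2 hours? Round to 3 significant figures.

Phase 1: N(6) = 177300·e^(0.439×6) = 177300·e^2.634 = 2.469678×10^6.
Phase 2 runs for 9.2 − 6 = 3.2 hours at r = -0.05.
N(9.2) = 2.469678×10^6·e^(-0.05×3.2) = 2.469678×10^6·e^-0.16 = 2.104521×10^6.

2100000 cells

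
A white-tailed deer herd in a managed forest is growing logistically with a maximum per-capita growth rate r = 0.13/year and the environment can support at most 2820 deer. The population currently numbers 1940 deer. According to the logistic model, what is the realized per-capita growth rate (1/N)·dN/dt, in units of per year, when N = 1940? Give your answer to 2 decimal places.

0.04 per year

(1/N)·dN/dt = r(1 − N/K) = 0.13 × (1 − 1940/2820).
= 0.13 × 0.31206 = 0.040567.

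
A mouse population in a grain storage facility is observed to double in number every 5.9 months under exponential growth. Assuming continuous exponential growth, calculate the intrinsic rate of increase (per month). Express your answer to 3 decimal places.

0.117 per month

r = ln(2)/t_d = 0.6931/5.9 = 0.11748.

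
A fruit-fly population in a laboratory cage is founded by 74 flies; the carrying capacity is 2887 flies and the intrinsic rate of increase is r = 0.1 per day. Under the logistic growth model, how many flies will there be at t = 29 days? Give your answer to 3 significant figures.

A = (K − N₀)/N₀ = (2887 − 74)/74 = 38.014.
N(t) = K/(1 + A·e^(−rt)) = 2887/(1 + 38.014×e^(−0.1×29)).
e^(−2.9) = 0.055023; denominator = 1 + 38.014×0.055023 = 3.0916.
N = 2887/3.0916 = 933.813.

934 flies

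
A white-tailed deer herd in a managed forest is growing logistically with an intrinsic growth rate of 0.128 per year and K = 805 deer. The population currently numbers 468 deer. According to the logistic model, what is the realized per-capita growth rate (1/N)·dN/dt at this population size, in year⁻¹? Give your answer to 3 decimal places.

(1/N)·dN/dt = r(1 − N/K) = 0.128 × (1 − 468/805).
= 0.128 × 0.41863 = 0.053585.

0.054 per year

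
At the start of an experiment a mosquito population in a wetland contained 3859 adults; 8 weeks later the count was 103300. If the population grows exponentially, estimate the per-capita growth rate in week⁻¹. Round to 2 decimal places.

From N(t) = N₀·e^(rt): e^(r·8) = 103300/3859 = 26.769.
r·8 = ln(26.769) = 3.2872, so r = 3.2872/8 = 0.4109.

0.41 per week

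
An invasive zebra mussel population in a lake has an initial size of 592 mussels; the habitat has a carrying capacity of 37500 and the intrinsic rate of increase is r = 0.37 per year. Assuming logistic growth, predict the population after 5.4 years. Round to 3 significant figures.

3970 mussels

A = (K − N₀)/N₀ = (37500 − 592)/592 = 62.345.
N(t) = K/(1 + A·e^(−rt)) = 37500/(1 + 62.345×e^(−0.37×5.4)).
e^(−1.998) = 0.13561; denominator = 1 + 62.345×0.13561 = 9.4543.
N = 37500/9.4543 = 3966.44.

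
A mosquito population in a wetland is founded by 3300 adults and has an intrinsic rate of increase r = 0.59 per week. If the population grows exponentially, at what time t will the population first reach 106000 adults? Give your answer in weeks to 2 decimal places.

5.88 weeks

Set N₀·e^(rt) = 106000: e^(0.59·t) = 106000/3300 = 32.121.
0.59·t = ln(32.121) = 3.4695, so t = 3.4695/0.59 = 5.8805.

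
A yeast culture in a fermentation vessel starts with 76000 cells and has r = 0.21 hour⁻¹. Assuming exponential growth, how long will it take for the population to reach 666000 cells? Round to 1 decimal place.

10.3 hours

Set N₀·e^(rt) = 666000: e^(0.21·t) = 666000/76000 = 8.7632.
0.21·t = ln(8.7632) = 2.1706, so t = 2.1706/0.21 = 10.336.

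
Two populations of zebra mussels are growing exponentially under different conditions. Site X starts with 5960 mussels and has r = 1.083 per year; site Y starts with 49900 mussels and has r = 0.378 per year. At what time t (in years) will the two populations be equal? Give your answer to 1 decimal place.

Set 5960·e^(1.083t) = 49900·e^(0.378t).
e^((1.083 − 0.378)t) = 49900/5960 → e^(0.705·t) = 8.3725.
0.705·t = ln(8.3725) = 2.125, so t = 2.125/0.705 = 3.0141.

3.0 years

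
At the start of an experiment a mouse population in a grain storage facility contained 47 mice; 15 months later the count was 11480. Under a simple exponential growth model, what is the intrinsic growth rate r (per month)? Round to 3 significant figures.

0.367 per month

From N(t) = N₀·e^(rt): e^(r·15) = 11480/47 = 244.26.
r·15 = ln(244.26) = 5.4982, so r = 5.4982/15 = 0.36655.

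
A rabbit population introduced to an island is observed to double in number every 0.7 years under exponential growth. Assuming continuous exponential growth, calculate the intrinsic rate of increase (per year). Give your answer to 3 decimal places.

0.990 per year

r = ln(2)/t_d = 0.6931/0.7 = 0.99021.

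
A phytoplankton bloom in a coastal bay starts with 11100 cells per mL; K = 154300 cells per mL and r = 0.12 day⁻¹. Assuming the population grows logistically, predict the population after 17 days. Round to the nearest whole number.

A = (K − N₀)/N₀ = (154300 − 11100)/11100 = 12.901.
N(t) = K/(1 + A·e^(−rt)) = 154300/(1 + 12.901×e^(−0.12×17)).
e^(−2.04) = 0.13003; denominator = 1 + 12.901×0.13003 = 2.6775.
N = 154300/2.6775 = 57628.7.

57629 cells per mL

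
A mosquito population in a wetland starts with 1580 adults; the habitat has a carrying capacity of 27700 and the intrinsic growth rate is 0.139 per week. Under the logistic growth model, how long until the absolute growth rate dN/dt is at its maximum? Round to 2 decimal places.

20.18 weeks

Logistic growth is fastest at N = K/2 = 13850.
A = (K − N₀)/N₀ = 16.532. Set K/(1 + A·e^(−rt)) = K/2 → A·e^(−rt) = 1.
e^(−0.139t) = 1/16.532 = 0.06049, so t = ln(16.532)/0.139 = 2.8053/0.139 = 20.182.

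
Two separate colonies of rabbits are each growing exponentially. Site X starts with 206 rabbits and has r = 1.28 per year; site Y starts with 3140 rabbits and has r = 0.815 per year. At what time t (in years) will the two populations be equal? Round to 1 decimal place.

5.9 years

Set 206·e^(1.28t) = 3140·e^(0.815t).
e^((1.28 − 0.815)t) = 3140/206 → e^(0.465·t) = 15.243.
0.465·t = ln(15.243) = 2.7241, so t = 2.7241/0.465 = 5.8583.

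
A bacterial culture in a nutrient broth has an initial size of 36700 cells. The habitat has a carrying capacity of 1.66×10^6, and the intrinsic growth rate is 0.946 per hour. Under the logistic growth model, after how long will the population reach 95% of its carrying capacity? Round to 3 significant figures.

A = (K − N₀)/N₀ = (1.66×10^6 − 36700)/36700 = 44.232.
Solve 1.66×10^6/(1 + 44.232·e^(−0.946t)) = 1.577×10^6: 1 + 44.232·e^(−0.946t) = 1.0526, so e^(−0.946t) = 0.00118991.
−0.946·t = ln(0.00118991) = -6.7339, so t = 6.7339/0.946 = 7.1183.

7.12 hours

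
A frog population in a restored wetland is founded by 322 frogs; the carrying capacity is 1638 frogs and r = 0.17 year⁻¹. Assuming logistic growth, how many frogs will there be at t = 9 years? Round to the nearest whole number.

869 frogs

A = (K − N₀)/N₀ = (1638 − 322)/322 = 4.087.
N(t) = K/(1 + A·e^(−rt)) = 1638/(1 + 4.087×e^(−0.17×9)).
e^(−1.53) = 0.21654; denominator = 1 + 4.087×0.21654 = 1.885.
N = 1638/1.885 = 868.978.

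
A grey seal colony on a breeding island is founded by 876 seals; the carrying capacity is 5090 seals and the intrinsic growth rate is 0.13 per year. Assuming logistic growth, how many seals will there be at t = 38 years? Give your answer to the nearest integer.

4921 seals

A = (K − N₀)/N₀ = (5090 − 876)/876 = 4.8105.
N(t) = K/(1 + A·e^(−rt)) = 5090/(1 + 4.8105×e^(−0.13×38)).
e^(−4.94) = 0.0071546; denominator = 1 + 4.8105×0.0071546 = 1.0344.
N = 5090/1.0344 = 4920.65.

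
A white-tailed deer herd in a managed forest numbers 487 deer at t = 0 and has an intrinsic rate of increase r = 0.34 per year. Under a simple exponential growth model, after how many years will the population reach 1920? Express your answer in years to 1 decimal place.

Set N₀·e^(rt) = 1920: e^(0.34·t) = 1920/487 = 3.9425.
0.34·t = ln(3.9425) = 1.3718, so t = 1.3718/0.34 = 4.0348.

4.0 years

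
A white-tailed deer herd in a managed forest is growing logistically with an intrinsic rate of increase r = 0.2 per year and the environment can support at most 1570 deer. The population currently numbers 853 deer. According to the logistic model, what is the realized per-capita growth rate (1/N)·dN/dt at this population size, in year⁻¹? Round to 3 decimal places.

0.091 per year

(1/N)·dN/dt = r(1 − N/K) = 0.2 × (1 − 853/1570).
= 0.2 × 0.45669 = 0.091338.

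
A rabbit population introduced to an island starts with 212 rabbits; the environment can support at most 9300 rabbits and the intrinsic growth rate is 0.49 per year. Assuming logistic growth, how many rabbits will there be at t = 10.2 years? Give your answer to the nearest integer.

7213 rabbits

A = (K − N₀)/N₀ = (9300 − 212)/212 = 42.868.
N(t) = K/(1 + A·e^(−rt)) = 9300/(1 + 42.868×e^(−0.49×10.2)).
e^(−4.998) = 0.0067514; denominator = 1 + 42.868×0.0067514 = 1.2894.
N = 9300/1.2894 = 7212.54.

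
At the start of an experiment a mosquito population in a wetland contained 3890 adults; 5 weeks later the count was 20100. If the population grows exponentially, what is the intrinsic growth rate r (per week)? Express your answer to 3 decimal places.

From N(t) = N₀·e^(rt): e^(r·5) = 20100/3890 = 5.1671.
r·5 = ln(5.1671) = 1.6423, so r = 1.6423/5 = 0.32846.

0.328 per week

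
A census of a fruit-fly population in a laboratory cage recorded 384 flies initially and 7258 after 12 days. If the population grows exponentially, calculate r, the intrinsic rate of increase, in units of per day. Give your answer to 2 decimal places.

From N(t) = N₀·e^(rt): e^(r·12) = 7258/384 = 18.901.
r·12 = ln(18.901) = 2.9392, so r = 2.9392/12 = 0.24493.

0.24 per day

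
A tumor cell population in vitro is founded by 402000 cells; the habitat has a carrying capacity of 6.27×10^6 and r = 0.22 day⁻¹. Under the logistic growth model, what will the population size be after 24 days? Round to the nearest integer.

A = (K − N₀)/N₀ = (6.27×10^6 − 402000)/402000 = 14.597.
N(t) = K/(1 + A·e^(−rt)) = 6.27×10^6/(1 + 14.597×e^(−0.22×24)).
e^(−5.28) = 0.0050924; denominator = 1 + 14.597×0.0050924 = 1.0743.
N = 6.27×10^6/1.0743 = 5.836172×10^6.

5836172 cells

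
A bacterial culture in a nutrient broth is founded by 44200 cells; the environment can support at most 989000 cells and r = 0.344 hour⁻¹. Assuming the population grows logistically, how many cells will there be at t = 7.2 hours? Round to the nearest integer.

353745 cells

A = (K − N₀)/N₀ = (989000 − 44200)/44200 = 21.376.
N(t) = K/(1 + A·e^(−rt)) = 989000/(1 + 21.376×e^(−0.344×7.2)).
e^(−2.477) = 0.084012; denominator = 1 + 21.376×0.084012 = 2.7958.
N = 989000/2.7958 = 353745.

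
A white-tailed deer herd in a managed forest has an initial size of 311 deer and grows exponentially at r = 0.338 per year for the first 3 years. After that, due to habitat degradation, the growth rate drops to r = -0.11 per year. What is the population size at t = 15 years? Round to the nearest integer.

229 deer

Phase 1: N(3) = 311·e^(0.338×3) = 311·e^1.014 = 857.304.
Phase 2 runs for 15 − 3 = 12 years at r = -0.11.
N(15) = 857.304·e^(-0.11×12) = 857.304·e^-1.32 = 229.016.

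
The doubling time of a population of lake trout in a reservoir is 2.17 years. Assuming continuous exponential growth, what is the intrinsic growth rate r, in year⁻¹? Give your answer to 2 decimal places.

r = ln(2)/t_d = 0.6931/2.17 = 0.31942.

0.32 per year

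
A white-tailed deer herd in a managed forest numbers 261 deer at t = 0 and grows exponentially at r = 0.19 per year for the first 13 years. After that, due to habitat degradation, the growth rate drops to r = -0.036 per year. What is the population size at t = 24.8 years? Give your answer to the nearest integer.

Phase 1: N(13) = 261·e^(0.19×13) = 261·e^2.47 = 3085.66.
Phase 2 runs for 24.8 − 13 = 11.8 years at r = -0.036.
N(24.8) = 3085.66·e^(-0.036×11.8) = 3085.66·e^-0.4248 = 2017.71.

2018 deer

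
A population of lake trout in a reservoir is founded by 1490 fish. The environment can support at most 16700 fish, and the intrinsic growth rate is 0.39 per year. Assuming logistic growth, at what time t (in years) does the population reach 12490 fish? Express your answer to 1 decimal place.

8.7 years

A = (K − N₀)/N₀ = (16700 − 1490)/1490 = 10.208.
Solve 16700/(1 + 10.208·e^(−0.39t)) = 12490: 1 + 10.208·e^(−0.39t) = 1.3371, so e^(−0.39t) = 0.03302.
−0.39·t = ln(0.03302) = -3.4106, so t = 3.4106/0.39 = 8.7452.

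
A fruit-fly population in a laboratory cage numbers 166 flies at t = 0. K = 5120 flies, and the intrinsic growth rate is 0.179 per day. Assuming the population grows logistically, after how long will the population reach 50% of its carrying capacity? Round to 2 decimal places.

A = (K − N₀)/N₀ = (5120 − 166)/166 = 29.843.
Solve 5120/(1 + 29.843·e^(−0.179t)) = 2560: 1 + 29.843·e^(−0.179t) = 2, so e^(−0.179t) = 0.0335083.
−0.179·t = ln(0.0335083) = -3.396, so t = 3.396/0.179 = 18.972.

18.97 days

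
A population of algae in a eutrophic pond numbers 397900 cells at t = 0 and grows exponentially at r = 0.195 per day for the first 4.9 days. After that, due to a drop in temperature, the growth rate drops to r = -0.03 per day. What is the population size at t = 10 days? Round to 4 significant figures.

887800 cells

Phase 1: N(4.9) = 397900·e^(0.195×4.9) = 397900·e^0.9555 = 1.034528×10^6.
Phase 2 runs for 10 − 4.9 = 5.1 days at r = -0.03.
N(10) = 1.034528×10^6·e^(-0.03×5.1) = 1.034528×10^6·e^-0.153 = 887759.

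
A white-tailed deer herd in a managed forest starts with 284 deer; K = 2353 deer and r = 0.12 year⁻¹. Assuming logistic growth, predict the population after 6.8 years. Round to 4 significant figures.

A = (K − N₀)/N₀ = (2353 − 284)/284 = 7.2852.
N(t) = K/(1 + A·e^(−rt)) = 2353/(1 + 7.2852×e^(−0.12×6.8)).
e^(−0.816) = 0.4422; denominator = 1 + 7.2852×0.4422 = 4.2215.
N = 2353/4.2215 = 557.385.

557.4 deer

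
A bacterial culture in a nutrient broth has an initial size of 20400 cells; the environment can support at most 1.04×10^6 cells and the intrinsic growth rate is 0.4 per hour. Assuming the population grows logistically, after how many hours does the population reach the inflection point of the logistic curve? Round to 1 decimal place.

9.8 hours

Logistic growth is fastest at N = K/2 = 520000.
A = (K − N₀)/N₀ = 49.98. Set K/(1 + A·e^(−rt)) = K/2 → A·e^(−rt) = 1.
e^(−0.4t) = 1/49.98 = 0.0200078, so t = ln(49.98)/0.4 = 3.9116/0.4 = 9.7791.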